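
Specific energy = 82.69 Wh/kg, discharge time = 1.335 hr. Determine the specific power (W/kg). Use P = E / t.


P_specific = E / t = 82.69 / 1.335 = 61.94 W/kg

61.94 W/kg


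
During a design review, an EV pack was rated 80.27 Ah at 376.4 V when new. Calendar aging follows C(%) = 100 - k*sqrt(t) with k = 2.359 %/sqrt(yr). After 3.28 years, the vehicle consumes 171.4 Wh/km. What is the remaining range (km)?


Step 1: capacity retention = 100 - 2.359 * sqrt(3.28) = 100 - 2.359 * 1.8111 = 95.728%
Step 2: C_now = 80.27 * 95.728/100 = 76.841 Ah
Step 3: E_pack = V * C_now = 376.4 * 76.841 = 28923 Wh
Step 4: range = E_pack / consumption = 28923 / 171.4 = 168.7 km

168.7 km


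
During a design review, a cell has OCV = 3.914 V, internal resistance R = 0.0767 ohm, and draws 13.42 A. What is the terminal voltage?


V = OCV - I*R = 3.914 - 13.42 * 0.0767 = 2.885 V

2.885 V


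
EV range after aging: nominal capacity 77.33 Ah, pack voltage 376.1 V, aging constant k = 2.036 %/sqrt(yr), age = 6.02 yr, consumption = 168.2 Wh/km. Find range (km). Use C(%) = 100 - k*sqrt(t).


Step 1: capacity retention = 100 - 2.036 * sqrt(6.02) = 100 - 2.036 * 2.4536 = 95.004%
Step 2: C_now = 77.33 * 95.004/100 = 73.467 Ah
Step 3: E_pack = V * C_now = 376.1 * 73.467 = 27631 Wh
Step 4: range = E_pack / consumption = 27631 / 168.2 = 164.3 km

164.3 km


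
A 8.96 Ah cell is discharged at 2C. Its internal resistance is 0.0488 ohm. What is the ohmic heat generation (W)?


Step 1: I = C_rate * capacity = 2 * 8.96 = 17.92 A
Step 2: Q = I^2 * R = 17.92^2 * 0.0488 = 321.13 * 0.0488 = 15.67 W

15.67 W


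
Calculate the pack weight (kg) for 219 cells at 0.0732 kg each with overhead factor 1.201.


Cell mass sum = 219 * 0.0732 = 16.031 kg
With overhead 1.201: m_pack = 16.031 * 1.201 = 19.25 kg

19.25 kg


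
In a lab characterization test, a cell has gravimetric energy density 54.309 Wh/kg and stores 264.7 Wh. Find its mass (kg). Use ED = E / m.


m = E / ED = 264.7 / 54.309 = 4.874 kg

4.874 kg


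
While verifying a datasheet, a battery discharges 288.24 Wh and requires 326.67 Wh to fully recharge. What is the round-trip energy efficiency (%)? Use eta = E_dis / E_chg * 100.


Round-trip efficiency = 288.24/326.67 * 100% = 88.24%

88.24%


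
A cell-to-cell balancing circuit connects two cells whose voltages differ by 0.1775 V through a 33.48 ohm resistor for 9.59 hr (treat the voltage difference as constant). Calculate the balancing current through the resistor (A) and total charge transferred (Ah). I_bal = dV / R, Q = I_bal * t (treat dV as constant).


First, Ohm's law: I_bal = 0.1775 V / 33.48 ohm = 0.0053017 A
Then Q = I * t = 0.0053017 A * 9.59 hr = 0.05084 Ah

I=0.0053017 A, Q=0.05084 Ah


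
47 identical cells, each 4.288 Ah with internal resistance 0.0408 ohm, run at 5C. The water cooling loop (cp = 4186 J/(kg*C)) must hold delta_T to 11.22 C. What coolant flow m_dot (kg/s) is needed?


Step 1: I = 5 * 4.288 = 21.44 A
Step 2: Q_cell = I^2 * R = 21.44^2 * 0.0408 = 18.755 W
Step 3: Q_total = 47 * 18.755 = 881.49 W
Step 4: m_dot = Q_total / (cp * dT) = 881.49 / (4186 * 11.22) = 0.01877 kg/s

0.01877 kg/s


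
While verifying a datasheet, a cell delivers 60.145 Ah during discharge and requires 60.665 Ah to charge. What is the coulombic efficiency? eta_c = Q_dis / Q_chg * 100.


Coulombic efficiency = 60.145/60.665 * 100% = 99.14%

99.14%


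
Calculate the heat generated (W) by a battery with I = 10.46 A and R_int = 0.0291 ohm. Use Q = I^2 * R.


I^2 = 109.41
Q = 109.41 * 0.0291 = 3.184 W

3.184 W


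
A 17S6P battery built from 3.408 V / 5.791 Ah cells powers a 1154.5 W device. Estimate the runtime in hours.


Step 1: E_pack = Ns * V_cell * Np * C_cell = 17 * 3.408 * 6 * 5.791 = 2013 Wh
Step 2: t = E_pack / P = 2013 / 1154.5 = 1.744 hr

1.744 hr


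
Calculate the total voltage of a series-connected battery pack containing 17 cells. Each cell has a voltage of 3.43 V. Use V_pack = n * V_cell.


Series voltages add: 17 * 3.43 V = 58.31 V

58.31 V


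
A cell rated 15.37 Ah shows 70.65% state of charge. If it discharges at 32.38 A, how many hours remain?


Step 1: remaining = SOC/100 * C_total = 70.65/100 * 15.37 = 10.859 Ah
Step 2: t = remaining / I = 10.859 / 32.38 = 0.3354 hr

0.3354 hr


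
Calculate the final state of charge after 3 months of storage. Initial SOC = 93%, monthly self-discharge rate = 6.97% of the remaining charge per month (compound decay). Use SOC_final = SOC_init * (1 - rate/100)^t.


Monthly retention factor = 1 - 6.97/100 = 0.9303
Over 3 months: factor^3 = 0.80514
SOC_final = 93 * 0.80514 = 74.88%

74.88%


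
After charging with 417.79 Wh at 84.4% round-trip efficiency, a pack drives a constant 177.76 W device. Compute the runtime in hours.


Step 1: E_discharge = eta/100 * E_charge = 84.4/100 * 417.79 = 352.61 Wh
Step 2: t = E_discharge / P = 352.61 / 177.76 = 1.984 hr

1.984 hr


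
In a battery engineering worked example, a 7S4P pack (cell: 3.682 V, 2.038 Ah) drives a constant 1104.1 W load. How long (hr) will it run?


Step 1: E_pack = Ns * V_cell * Np * C_cell = 7 * 3.682 * 4 * 2.038 = 210.11 Wh
Step 2: t = E_pack / P = 210.11 / 1104.1 = 0.1903 hr

0.1903 hr


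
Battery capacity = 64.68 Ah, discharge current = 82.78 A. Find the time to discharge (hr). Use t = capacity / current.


Runtime = 64.68 Ah / 82.78 A = 0.7813 hr

0.7813 hr


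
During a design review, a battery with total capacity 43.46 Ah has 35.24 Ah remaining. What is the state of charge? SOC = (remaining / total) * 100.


SOC = (remaining / total) * 100 = (35.24 / 43.46) * 100 = 81.09%

81.09%


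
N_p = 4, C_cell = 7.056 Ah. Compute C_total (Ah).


Parallel capacities add: 4 * 7.056 Ah = 28.224 Ah

28.224 Ah


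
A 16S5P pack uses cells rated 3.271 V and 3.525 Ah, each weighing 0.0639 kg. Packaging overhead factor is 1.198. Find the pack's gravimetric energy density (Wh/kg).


Step 1: V_pack = 16 * 3.271 = 52.336 V
Step 2: C_pack = 5 * 3.525 = 17.625 Ah
Step 3: E_pack = V_pack * C_pack = 52.336 * 17.625 = 922.42 Wh
Step 4: m_pack = 16 * 5 * 0.0639 * 1.198 = 6.1242 kg
Step 5: ED = E_pack / m_pack = 922.42 / 6.1242 = 150.6 Wh/kg

150.6 Wh/kg


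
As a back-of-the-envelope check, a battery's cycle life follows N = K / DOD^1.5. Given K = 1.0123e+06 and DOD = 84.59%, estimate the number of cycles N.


Step 1: DOD^1.5 = 84.59^1.5 = 778
Step 2: N = 1.0123e+06 / 778 = 1301 cycles

1301 cycles


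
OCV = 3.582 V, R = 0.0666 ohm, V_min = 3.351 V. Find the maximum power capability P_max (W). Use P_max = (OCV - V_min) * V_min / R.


dV = OCV - V_min = 0.231 V (so I_max = dV / R)
P_max = dV * V_min / R = 0.231 * 3.351 / 0.0666 = 11.62 W

11.62 W


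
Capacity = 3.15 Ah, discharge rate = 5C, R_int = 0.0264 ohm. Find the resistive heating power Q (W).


Step 1: I = C_rate * capacity = 5 * 3.15 = 15.75 A
Step 2: Q = I^2 * R = 15.75^2 * 0.0264 = 248.06 * 0.0264 = 6.549 W

6.549 W


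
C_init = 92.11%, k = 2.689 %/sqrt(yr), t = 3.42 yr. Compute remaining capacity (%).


sqrt(t) = sqrt(3.42) = 1.8493
C_final = 92.11 - 2.689 * 1.8493 = 87.14%

87.14%


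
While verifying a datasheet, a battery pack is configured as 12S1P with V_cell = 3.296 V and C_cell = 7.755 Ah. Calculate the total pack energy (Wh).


V_pack = 12 * 3.296 = 39.552 V
C_pack = 1 * 7.755 = 7.755 Ah
E = V_pack * C_pack = 39.552 * 7.755 = 306.7 Wh

306.7 Wh


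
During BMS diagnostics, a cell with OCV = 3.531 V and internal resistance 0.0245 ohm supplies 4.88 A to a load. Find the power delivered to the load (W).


Step 1: V_terminal = OCV - I*R = 3.531 - 4.88 * 0.0245 = 3.4114 V
Step 2: P_out = V_terminal * I = 3.4114 * 4.88 = 16.65 W

16.65 W


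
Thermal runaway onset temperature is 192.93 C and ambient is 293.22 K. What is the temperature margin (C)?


Convert: T_ambient = 293.22 K = 20.07 C
margin = 192.93 - 20.07 = 172.86 C

172.86 C


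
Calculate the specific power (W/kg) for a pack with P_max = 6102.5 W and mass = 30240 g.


Convert: m = 30240 g = 30.24 kg
Specific power = 6102.5 W / 30.24 kg = 201.8 W/kg

201.8 W/kg


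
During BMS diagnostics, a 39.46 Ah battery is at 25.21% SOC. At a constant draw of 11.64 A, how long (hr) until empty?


Step 1: remaining = SOC/100 * C_total = 25.21/100 * 39.46 = 9.9479 Ah
Step 2: t = remaining / I = 9.9479 / 11.64 = 0.8546 hr

0.8546 hr


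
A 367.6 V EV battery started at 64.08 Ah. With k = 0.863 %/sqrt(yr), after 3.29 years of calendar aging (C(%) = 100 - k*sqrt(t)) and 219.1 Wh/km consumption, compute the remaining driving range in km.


Step 1: capacity retention = 100 - 0.863 * sqrt(3.29) = 100 - 0.863 * 1.8138 = 98.435%
Step 2: C_now = 64.08 * 98.435/100 = 63.077 Ah
Step 3: E_pack = V * C_now = 367.6 * 63.077 = 23187 Wh
Step 4: range = E_pack / consumption = 23187 / 219.1 = 105.8 km

105.8 km


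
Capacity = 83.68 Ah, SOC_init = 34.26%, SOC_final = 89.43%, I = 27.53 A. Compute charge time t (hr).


Step 1: dSOC = 89.43% - 34.26% = 55.17%
Step 2: delta_Ah = 83.68 * 55.17 / 100 = 46.166 Ah
Step 3: t = 46.166 / 27.53 = 1.677 hr

1.677 hr


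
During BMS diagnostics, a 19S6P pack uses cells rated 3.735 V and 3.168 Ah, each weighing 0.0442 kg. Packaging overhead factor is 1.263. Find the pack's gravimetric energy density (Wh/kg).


Step 1: V_pack = 19 * 3.735 = 70.965 V
Step 2: C_pack = 6 * 3.168 = 19.008 Ah
Step 3: E_pack = V_pack * C_pack = 70.965 * 19.008 = 1348.9 Wh
Step 4: m_pack = 19 * 6 * 0.0442 * 1.263 = 6.364 kg
Step 5: ED = E_pack / m_pack = 1348.9 / 6.364 = 212.0 Wh/kg

212.0 Wh/kg


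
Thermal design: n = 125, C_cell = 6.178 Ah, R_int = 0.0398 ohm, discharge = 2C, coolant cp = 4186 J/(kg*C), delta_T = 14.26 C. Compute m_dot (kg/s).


Step 1: I = 2 * 6.178 = 12.356 A
Step 2: Q_cell = I^2 * R = 12.356^2 * 0.0398 = 6.0763 W
Step 3: Q_total = 125 * 6.0763 = 759.54 W
Step 4: m_dot = Q_total / (cp * dT) = 759.54 / (4186 * 14.26) = 0.01272 kg/s

0.01272 kg/s


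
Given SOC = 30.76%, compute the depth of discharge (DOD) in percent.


Complement of SOC: DOD = 100% - 30.76% = 69.24%

69.24%


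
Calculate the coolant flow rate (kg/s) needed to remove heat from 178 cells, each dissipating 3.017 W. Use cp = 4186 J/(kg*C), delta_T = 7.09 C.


Step 1: Total heat Q = 178 * 3.017 W = 537.03 W
Step 2: denom = cp * dT = 4186 * 7.09 = 29679
Step 3: m_dot = 537.03 / 29679 = 0.01809 kg/s

0.01809 kg/s


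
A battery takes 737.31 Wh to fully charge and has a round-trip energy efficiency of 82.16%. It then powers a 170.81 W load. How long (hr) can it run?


Step 1: E_discharge = eta/100 * E_charge = 82.16/100 * 737.31 = 605.77 Wh
Step 2: t = E_discharge / P = 605.77 / 170.81 = 3.546 hr

3.546 hr


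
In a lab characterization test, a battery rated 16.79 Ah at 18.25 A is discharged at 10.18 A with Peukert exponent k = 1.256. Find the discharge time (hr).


Step 1: t_rated = C / I_rated = 16.79 / 18.25 = 0.92 hr
Step 2: ratio = 18.25 / 10.18 = 1.7927
Step 3: ratio^k = 1.7927^1.256 = 2.0816
Step 4: t = t_rated * ratio^k = 0.92 * 2.0816 = 1.915 hr

1.915 hr


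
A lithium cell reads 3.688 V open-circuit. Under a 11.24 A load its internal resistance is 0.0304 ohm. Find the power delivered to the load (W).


Step 1: V_terminal = OCV - I*R = 3.688 - 11.24 * 0.0304 = 3.3463 V
Step 2: P_out = V_terminal * I = 3.3463 * 11.24 = 37.61 W

37.61 W


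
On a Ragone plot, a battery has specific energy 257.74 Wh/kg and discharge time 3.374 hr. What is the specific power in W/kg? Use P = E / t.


Specific power = 257.74 Wh/kg / 3.374 hr = 76.39 W/kg

76.39 W/kg


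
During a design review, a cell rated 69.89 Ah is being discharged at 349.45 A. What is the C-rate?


C_rate = I / capacity = 349.45 / 69.89 = 5C

5C


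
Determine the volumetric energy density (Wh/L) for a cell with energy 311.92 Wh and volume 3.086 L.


ED = E / V = 311.92 / 3.086 = 101.1 Wh/L

101.1 Wh/L


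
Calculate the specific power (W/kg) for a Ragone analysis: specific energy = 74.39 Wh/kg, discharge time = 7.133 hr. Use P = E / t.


P_specific = E / t = 74.39 / 7.133 = 10.43 W/kg

10.43 W/kg


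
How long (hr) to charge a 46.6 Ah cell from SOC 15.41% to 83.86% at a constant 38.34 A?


delta_Ah = 46.6 * (83.86 - 15.41) / 100 = 31.898 Ah
t = delta_Ah / I = 31.898 / 38.34 = 0.8320 hr

0.8320 hr


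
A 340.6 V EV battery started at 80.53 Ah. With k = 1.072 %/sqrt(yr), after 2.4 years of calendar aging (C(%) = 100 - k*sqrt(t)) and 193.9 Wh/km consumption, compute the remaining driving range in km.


Step 1: capacity retention = 100 - 1.072 * sqrt(2.4) = 100 - 1.072 * 1.5492 = 98.339%
Step 2: C_now = 80.53 * 98.339/100 = 79.192 Ah
Step 3: E_pack = V * C_now = 340.6 * 79.192 = 26973 Wh
Step 4: range = E_pack / consumption = 26973 / 193.9 = 139.1 km

139.1 km


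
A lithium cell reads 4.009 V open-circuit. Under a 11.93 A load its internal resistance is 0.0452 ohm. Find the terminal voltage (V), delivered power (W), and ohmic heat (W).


Step 1: V_terminal = OCV - I*R = 4.009 - 11.93 * 0.0452 = 3.4698 V
Step 2: P_out = V_terminal * I = 3.4698 * 11.93 = 41.39 W
Step 3: Q = I^2 * R = 11.93^2 * 0.0452 = 6.433 W

V=3.4698 V, P=41.39 W, Q=6.433 W


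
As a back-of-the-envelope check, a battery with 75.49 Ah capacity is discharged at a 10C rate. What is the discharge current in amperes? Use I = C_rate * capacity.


I = C_rate * capacity = 10 * 75.49 = 754.9 A

754.9 A


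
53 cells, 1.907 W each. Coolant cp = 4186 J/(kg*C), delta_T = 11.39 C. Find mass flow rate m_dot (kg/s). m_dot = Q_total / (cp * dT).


Step 1: Total heat Q = 53 * 1.907 W = 101.07 W
Step 2: denom = cp * dT = 4186 * 11.39 = 47679
Step 3: m_dot = 101.07 / 47679 = 0.002120 kg/s

0.002120 kg/s


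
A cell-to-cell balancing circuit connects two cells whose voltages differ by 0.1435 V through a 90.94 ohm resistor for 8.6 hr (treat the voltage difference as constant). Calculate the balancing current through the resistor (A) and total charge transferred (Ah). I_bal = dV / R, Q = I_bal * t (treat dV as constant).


First, Ohm's law: I_bal = 0.1435 V / 90.94 ohm = 0.001578 A
Then Q = I * t = 0.001578 A * 8.6 hr = 0.01357 Ah

I=0.001578 A, Q=0.01357 Ah


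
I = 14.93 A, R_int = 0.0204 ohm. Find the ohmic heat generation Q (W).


I^2 = 222.9
Q = 222.9 * 0.0204 = 4.547 W

4.547 W


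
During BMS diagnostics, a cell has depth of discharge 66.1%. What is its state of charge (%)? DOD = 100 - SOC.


SOC = 100 - DOD = 100 - 66.1 = 33.9%

33.9%


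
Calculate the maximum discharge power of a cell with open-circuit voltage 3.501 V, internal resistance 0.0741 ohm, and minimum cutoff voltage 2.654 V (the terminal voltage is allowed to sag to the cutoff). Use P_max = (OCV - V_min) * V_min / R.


P_max = (OCV - V_min) * V_min / R = (3.501 - 2.654) * 2.654 / 0.0741 = 0.847 * 2.654 / 0.0741 = 30.34 W

30.34 W


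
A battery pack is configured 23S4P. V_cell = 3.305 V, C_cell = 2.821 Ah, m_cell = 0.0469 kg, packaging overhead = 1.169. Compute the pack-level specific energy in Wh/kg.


Step 1: V_pack = 23 * 3.305 = 76.015 V
Step 2: C_pack = 4 * 2.821 = 11.284 Ah
Step 3: E_pack = V_pack * C_pack = 76.015 * 11.284 = 857.75 Wh
Step 4: m_pack = 23 * 4 * 0.0469 * 1.169 = 5.044 kg
Step 5: ED = E_pack / m_pack = 857.75 / 5.044 = 170.1 Wh/kg

170.1 Wh/kg


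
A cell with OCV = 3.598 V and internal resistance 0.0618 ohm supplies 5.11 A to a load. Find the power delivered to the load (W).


Step 1: V_terminal = OCV - I*R = 3.598 - 5.11 * 0.0618 = 3.2822 V
Step 2: P_out = V_terminal * I = 3.2822 * 5.11 = 16.77 W

16.77 W


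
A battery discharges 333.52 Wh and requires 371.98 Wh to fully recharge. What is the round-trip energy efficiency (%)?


eta_e = E_dis / E_chg * 100 = 333.52 / 371.98 * 100 = 89.66%

89.66%


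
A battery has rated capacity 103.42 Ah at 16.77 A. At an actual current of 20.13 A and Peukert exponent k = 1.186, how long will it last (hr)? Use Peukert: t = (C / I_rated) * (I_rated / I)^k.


Step 1: t_rated = C / I_rated = 103.42 / 16.77 = 6.167 hr
Step 2: ratio = 16.77 / 20.13 = 0.83308
Step 3: ratio^k = 0.83308^1.186 = 0.80526
Step 4: t = t_rated * ratio^k = 6.167 * 0.80526 = 4.966 hr

4.966 hr


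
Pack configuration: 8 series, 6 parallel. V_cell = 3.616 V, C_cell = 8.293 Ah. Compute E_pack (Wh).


E = Ns * Vcell * Np * Ccell = 8 * 3.616 * 6 * 8.293 = 1439 Wh

1439 Wh


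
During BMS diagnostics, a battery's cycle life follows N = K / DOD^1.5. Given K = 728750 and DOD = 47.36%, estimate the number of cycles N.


Step 1: DOD^1.5 = 47.36^1.5 = 325.92
Step 2: N = 728750 / 325.92 = 2236 cycles

2236 cycles


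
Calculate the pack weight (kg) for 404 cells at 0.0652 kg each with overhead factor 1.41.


Cell mass sum = 404 * 0.0652 = 26.341 kg
With overhead 1.41: m_pack = 26.341 * 1.41 = 37.14 kg

37.14 kg


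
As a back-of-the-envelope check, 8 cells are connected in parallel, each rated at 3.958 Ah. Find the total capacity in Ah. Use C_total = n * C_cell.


Parallel capacities add: 8 * 3.958 Ah = 31.664 Ah

31.664 Ah


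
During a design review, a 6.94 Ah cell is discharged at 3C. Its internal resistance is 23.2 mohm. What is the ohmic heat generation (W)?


Convert: R = 23.2 mohm = 0.0232 ohm
Step 1: I = C_rate * capacity = 3 * 6.94 = 20.82 A
Step 2: Q = I^2 * R = 20.82^2 * 0.0232 = 433.47 * 0.0232 = 10.06 W

10.06 W


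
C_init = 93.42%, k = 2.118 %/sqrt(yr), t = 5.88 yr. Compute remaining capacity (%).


sqrt(t) = sqrt(5.88) = 2.4249
C_final = 93.42 - 2.118 * 2.4249 = 88.28%

88.28%


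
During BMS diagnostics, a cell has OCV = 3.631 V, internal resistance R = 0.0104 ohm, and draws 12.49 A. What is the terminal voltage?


V = OCV - I*R = 3.631 - 12.49 * 0.0104 = 3.501 V

3.501 V


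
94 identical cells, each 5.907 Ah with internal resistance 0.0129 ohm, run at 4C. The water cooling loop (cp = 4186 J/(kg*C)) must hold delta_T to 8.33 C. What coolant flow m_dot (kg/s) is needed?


Step 1: I = 4 * 5.907 = 23.628 A
Step 2: Q_cell = I^2 * R = 23.628^2 * 0.0129 = 7.2018 W
Step 3: Q_total = 94 * 7.2018 = 676.97 W
Step 4: m_dot = Q_total / (cp * dT) = 676.97 / (4186 * 8.33) = 0.01941 kg/s

0.01941 kg/s


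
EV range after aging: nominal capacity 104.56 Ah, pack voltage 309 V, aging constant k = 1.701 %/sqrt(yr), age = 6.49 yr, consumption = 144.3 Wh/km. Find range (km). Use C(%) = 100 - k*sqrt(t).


Step 1: capacity retention = 100 - 1.701 * sqrt(6.49) = 100 - 1.701 * 2.5475 = 95.667%
Step 2: C_now = 104.56 * 95.667/100 = 100.03 Ah
Step 3: E_pack = V * C_now = 309 * 100.03 = 30909 Wh
Step 4: range = E_pack / consumption = 30909 / 144.3 = 214.2 km

214.2 km


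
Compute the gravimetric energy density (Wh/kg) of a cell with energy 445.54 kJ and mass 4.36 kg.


Convert: E = 445.54 kJ = 123.76 Wh
ED = E / m = 123.76 / 4.36 = 28.39 Wh/kg

28.39 Wh/kg


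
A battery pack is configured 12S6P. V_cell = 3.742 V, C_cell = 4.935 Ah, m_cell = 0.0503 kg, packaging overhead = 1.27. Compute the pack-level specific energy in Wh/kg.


Step 1: V_pack = 12 * 3.742 = 44.904 V
Step 2: C_pack = 6 * 4.935 = 29.61 Ah
Step 3: E_pack = V_pack * C_pack = 44.904 * 29.61 = 1329.6 Wh
Step 4: m_pack = 12 * 6 * 0.0503 * 1.27 = 4.5994 kg
Step 5: ED = E_pack / m_pack = 1329.6 / 4.5994 = 289.1 Wh/kg

289.1 Wh/kg


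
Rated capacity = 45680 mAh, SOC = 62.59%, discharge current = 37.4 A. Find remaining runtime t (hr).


Convert: C_total = 45680 mAh = 45.68 Ah
Step 1: remaining = SOC/100 * C_total = 62.59/100 * 45.68 = 28.591 Ah
Step 2: t = remaining / I = 28.591 / 37.4 = 0.7645 hr

0.7645 hr


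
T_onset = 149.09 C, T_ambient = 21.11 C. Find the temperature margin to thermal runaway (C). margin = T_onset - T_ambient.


Safety margin = 149.09 C - 21.11 C = 127.98 C

127.98 C


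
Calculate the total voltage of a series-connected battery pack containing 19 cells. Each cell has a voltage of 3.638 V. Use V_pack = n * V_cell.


V_pack = n * V_cell = 19 * 3.638 = 69.122 V

69.122 V


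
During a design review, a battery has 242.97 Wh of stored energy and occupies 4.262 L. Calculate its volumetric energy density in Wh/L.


ED = E / V = 242.97 / 4.262 = 57.01 Wh/L

57.01 Wh/L


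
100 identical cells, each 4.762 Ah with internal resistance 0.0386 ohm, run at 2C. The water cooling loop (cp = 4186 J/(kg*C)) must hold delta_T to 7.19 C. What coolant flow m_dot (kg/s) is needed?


Step 1: I = 2 * 4.762 = 9.524 A
Step 2: Q_cell = I^2 * R = 9.524^2 * 0.0386 = 3.5013 W
Step 3: Q_total = 100 * 3.5013 = 350.13 W
Step 4: m_dot = Q_total / (cp * dT) = 350.13 / (4186 * 7.19) = 0.01163 kg/s

0.01163 kg/s


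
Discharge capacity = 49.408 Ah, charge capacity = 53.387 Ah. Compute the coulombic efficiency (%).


Coulombic efficiency = 49.408/53.387 * 100% = 92.55%

92.55%


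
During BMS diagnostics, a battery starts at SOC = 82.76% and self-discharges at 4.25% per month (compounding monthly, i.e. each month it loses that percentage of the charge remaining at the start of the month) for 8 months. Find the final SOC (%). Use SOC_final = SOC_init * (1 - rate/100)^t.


Monthly retention factor = 1 - 4.25/100 = 0.9575
Over 8 months: factor^8 = 0.7065
SOC_final = 82.76 * 0.7065 = 58.47%

58.47%


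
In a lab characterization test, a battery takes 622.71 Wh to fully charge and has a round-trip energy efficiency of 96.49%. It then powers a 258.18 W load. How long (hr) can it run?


Step 1: E_discharge = eta/100 * E_charge = 96.49/100 * 622.71 = 600.85 Wh
Step 2: t = E_discharge / P = 600.85 / 258.18 = 2.327 hr

2.327 hr


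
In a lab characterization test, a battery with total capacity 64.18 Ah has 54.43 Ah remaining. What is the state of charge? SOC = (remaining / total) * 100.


SOC = (remaining / total) * 100 = (54.43 / 64.18) * 100 = 84.81%

84.81%


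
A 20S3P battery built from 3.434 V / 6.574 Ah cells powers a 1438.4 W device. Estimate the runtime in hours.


Step 1: E_pack = Ns * V_cell * Np * C_cell = 20 * 3.434 * 3 * 6.574 = 1354.5 Wh
Step 2: t = E_pack / P = 1354.5 / 1438.4 = 0.9417 hr

0.9417 hr


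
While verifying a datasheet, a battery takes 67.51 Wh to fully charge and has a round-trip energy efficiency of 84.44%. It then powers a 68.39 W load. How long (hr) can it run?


Step 1: E_discharge = eta/100 * E_charge = 84.44/100 * 67.51 = 57.005 Wh
Step 2: t = E_discharge / P = 57.005 / 68.39 = 0.8335 hr

0.8335 hr


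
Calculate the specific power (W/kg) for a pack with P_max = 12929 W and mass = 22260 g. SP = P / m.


Convert: m = 22260 g = 22.26 kg
Specific power = 12929 W / 22.26 kg = 580.8 W/kg

580.8 W/kg


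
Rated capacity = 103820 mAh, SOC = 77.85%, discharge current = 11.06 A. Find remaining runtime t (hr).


Convert: C_total = 103820 mAh = 103.82 Ah
Step 1: remaining = SOC/100 * C_total = 77.85/100 * 103.82 = 80.824 Ah
Step 2: t = remaining / I = 80.824 / 11.06 = 7.308 hr

7.308 hr


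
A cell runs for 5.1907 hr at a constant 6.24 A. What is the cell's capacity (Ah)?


C = I * t = 6.24 * 5.1907 = 32.39 Ah

32.39 Ah


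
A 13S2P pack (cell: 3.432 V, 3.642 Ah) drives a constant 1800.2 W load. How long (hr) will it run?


Step 1: E_pack = Ns * V_cell * Np * C_cell = 13 * 3.432 * 2 * 3.642 = 324.98 Wh
Step 2: t = E_pack / P = 324.98 / 1800.2 = 0.1805 hr

0.1805 hr


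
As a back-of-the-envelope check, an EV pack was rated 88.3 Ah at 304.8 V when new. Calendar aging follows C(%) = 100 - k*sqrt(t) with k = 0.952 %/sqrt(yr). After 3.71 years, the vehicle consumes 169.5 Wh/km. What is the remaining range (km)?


Step 1: capacity retention = 100 - 0.952 * sqrt(3.71) = 100 - 0.952 * 1.9261 = 98.166%
Step 2: C_now = 88.3 * 98.166/100 = 86.681 Ah
Step 3: E_pack = V * C_now = 304.8 * 86.681 = 26420 Wh
Step 4: range = E_pack / consumption = 26420 / 169.5 = 155.9 km

155.9 km


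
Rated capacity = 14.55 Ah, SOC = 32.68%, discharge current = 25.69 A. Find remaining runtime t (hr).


Step 1: remaining = SOC/100 * C_total = 32.68/100 * 14.55 = 4.7549 Ah
Step 2: t = remaining / I = 4.7549 / 25.69 = 0.1851 hr

0.1851 hr


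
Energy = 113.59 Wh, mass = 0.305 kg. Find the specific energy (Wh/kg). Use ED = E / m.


ED = E / m = 113.59 / 0.305 = 372.4 Wh/kg

372.4 Wh/kg


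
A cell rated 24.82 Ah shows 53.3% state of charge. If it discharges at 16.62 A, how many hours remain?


Step 1: remaining = SOC/100 * C_total = 53.3/100 * 24.82 = 13.229 Ah
Step 2: t = remaining / I = 13.229 / 16.62 = 0.7960 hr

0.7960 hr


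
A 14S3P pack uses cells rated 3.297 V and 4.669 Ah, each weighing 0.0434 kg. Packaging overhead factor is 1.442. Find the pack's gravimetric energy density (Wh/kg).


Step 1: V_pack = 14 * 3.297 = 46.158 V
Step 2: C_pack = 3 * 4.669 = 14.007 Ah
Step 3: E_pack = V_pack * C_pack = 46.158 * 14.007 = 646.54 Wh
Step 4: m_pack = 14 * 3 * 0.0434 * 1.442 = 2.6285 kg
Step 5: ED = E_pack / m_pack = 646.54 / 2.6285 = 246.0 Wh/kg

246.0 Wh/kg


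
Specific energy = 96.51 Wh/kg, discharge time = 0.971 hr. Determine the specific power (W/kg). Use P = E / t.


P_specific = E / t = 96.51 / 0.971 = 99.39 W/kg

99.39 W/kg


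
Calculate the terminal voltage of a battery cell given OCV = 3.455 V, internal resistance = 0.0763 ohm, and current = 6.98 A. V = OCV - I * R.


IR drop = 6.98 * 0.0763 = 0.53257 V
V = 3.455 - 0.53257 = 2.922 V

2.922 V


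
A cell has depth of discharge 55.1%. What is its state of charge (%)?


SOC = 100 - DOD = 100 - 55.1 = 44.9%

44.9%


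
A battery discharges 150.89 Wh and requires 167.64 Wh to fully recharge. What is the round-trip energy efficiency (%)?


Round-trip efficiency = 150.89/167.64 * 100% = 90.01%

90.01%


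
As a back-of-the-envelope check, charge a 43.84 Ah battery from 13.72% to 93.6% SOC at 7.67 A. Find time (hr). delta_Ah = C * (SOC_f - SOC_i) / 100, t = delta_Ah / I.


Step 1: dSOC = 93.6% - 13.72% = 79.88%
Step 2: delta_Ah = 43.84 * 79.88 / 100 = 35.019 Ah
Step 3: t = 35.019 / 7.67 = 4.566 hr

4.566 hr


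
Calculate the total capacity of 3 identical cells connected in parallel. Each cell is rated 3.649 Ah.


Parallel capacities add: 3 * 3.649 Ah = 10.947 Ah

10.947 Ah


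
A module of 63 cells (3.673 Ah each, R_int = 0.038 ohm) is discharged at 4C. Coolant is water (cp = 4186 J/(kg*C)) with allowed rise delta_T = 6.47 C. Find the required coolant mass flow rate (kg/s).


Step 1: I = 4 * 3.673 = 14.692 A
Step 2: Q_cell = I^2 * R = 14.692^2 * 0.038 = 8.2025 W
Step 3: Q_total = 63 * 8.2025 = 516.76 W
Step 4: m_dot = Q_total / (cp * dT) = 516.76 / (4186 * 6.47) = 0.01908 kg/s

0.01908 kg/s


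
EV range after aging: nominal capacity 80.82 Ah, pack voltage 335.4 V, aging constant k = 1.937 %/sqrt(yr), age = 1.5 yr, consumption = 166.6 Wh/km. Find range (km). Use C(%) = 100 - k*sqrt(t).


Step 1: capacity retention = 100 - 1.937 * sqrt(1.5) = 100 - 1.937 * 1.2247 = 97.628%
Step 2: C_now = 80.82 * 97.628/100 = 78.903 Ah
Step 3: E_pack = V * C_now = 335.4 * 78.903 = 26464 Wh
Step 4: range = E_pack / consumption = 26464 / 166.6 = 158.8 km

158.8 km


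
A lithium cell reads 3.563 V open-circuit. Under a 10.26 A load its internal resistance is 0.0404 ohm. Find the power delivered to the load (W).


Step 1: V_terminal = OCV - I*R = 3.563 - 10.26 * 0.0404 = 3.1485 V
Step 2: P_out = V_terminal * I = 3.1485 * 10.26 = 32.30 W

32.30 W


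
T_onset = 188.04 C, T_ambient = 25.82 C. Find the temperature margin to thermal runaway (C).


margin = T_onset - T_ambient = 188.04 - 25.82 = 162.22 C

162.22 C


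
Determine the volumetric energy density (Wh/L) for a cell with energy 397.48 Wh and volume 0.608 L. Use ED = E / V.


Volumetric ED = 397.48 Wh / 0.608 L = 653.8 Wh/L

653.8 Wh/L


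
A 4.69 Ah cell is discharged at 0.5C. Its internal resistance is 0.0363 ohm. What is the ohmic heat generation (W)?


Step 1: I = C_rate * capacity = 0.5 * 4.69 = 2.345 A
Step 2: Q = I^2 * R = 2.345^2 * 0.0363 = 5.499 * 0.0363 = 0.1996 W

0.1996 W


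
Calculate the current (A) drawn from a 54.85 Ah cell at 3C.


I = C_rate * capacity = 3 * 54.85 = 164.55 A

164.55 A


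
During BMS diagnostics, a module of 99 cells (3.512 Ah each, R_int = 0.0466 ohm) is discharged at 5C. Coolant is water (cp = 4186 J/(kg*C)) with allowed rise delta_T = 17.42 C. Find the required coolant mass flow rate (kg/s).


Step 1: I = 5 * 3.512 = 17.56 A
Step 2: Q_cell = I^2 * R = 17.56^2 * 0.0466 = 14.369 W
Step 3: Q_total = 99 * 14.369 = 1422.5 W
Step 4: m_dot = Q_total / (cp * dT) = 1422.5 / (4186 * 17.42) = 0.01951 kg/s

0.01951 kg/s


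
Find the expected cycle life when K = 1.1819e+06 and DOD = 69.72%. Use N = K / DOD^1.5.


DOD^1.5 = 582.15
N = K / DOD^1.5 = 1.1819e+06 / 582.15 = 2030

2030 cycles


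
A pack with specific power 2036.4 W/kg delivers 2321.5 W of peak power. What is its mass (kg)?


m = P / SP = 2321.5 / 2036.4 = 1.140 kg

1.140 kg


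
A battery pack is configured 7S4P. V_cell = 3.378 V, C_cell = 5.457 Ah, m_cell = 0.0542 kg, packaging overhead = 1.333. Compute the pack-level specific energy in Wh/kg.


Step 1: V_pack = 7 * 3.378 = 23.646 V
Step 2: C_pack = 4 * 5.457 = 21.828 Ah
Step 3: E_pack = V_pack * C_pack = 23.646 * 21.828 = 516.14 Wh
Step 4: m_pack = 7 * 4 * 0.0542 * 1.333 = 2.023 kg
Step 5: ED = E_pack / m_pack = 516.14 / 2.023 = 255.1 Wh/kg

255.1 Wh/kg


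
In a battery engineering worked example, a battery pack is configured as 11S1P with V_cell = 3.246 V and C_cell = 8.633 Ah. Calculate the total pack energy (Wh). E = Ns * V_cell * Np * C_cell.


E = Ns * Vcell * Np * Ccell = 11 * 3.246 * 1 * 8.633 = 308.2 Wh

308.2 Wh


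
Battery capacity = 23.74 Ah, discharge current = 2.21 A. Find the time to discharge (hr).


Runtime = 23.74 Ah / 2.21 A = 10.74 hr

10.74 hr


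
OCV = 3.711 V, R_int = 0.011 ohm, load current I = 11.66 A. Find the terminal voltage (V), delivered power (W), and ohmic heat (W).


Step 1: V_terminal = OCV - I*R = 3.711 - 11.66 * 0.011 = 3.5827 V
Step 2: P_out = V_terminal * I = 3.5827 * 11.66 = 41.77 W
Step 3: Q = I^2 * R = 11.66^2 * 0.011 = 1.496 W

V=3.5827 V, P=41.77 W, Q=1.496 W


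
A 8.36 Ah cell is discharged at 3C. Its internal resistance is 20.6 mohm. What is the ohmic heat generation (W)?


Convert: R = 20.6 mohm = 0.0206 ohm
Step 1: I = C_rate * capacity = 3 * 8.36 = 25.08 A
Step 2: Q = I^2 * R = 25.08^2 * 0.0206 = 629.01 * 0.0206 = 12.96 W

12.96 W


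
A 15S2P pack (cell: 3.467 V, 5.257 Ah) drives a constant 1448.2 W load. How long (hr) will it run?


Step 1: E_pack = Ns * V_cell * Np * C_cell = 15 * 3.467 * 2 * 5.257 = 546.78 Wh
Step 2: t = E_pack / P = 546.78 / 1448.2 = 0.3776 hr

0.3776 hr


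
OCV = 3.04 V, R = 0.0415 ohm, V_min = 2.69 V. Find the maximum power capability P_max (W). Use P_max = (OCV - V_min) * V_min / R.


P_max = (OCV - V_min) * V_min / R = (3.04 - 2.69) * 2.69 / 0.0415 = 0.35 * 2.69 / 0.0415 = 22.69 W

22.69 W


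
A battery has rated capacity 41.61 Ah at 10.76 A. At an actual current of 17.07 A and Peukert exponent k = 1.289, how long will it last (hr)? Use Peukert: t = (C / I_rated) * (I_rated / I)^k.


t_rated = C / I_rated = 41.61 / 10.76 = 3.8671 hr
(I_rated/I)^k = (0.63035)^1.289 = 0.55165
t = t_rated * (I_rated/I)^k = 3.8671 * 0.55165 = 2.133 hr

2.133 hr


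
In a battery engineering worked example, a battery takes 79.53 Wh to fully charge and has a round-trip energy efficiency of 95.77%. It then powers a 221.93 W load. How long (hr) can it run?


Step 1: E_discharge = eta/100 * E_charge = 95.77/100 * 79.53 = 76.166 Wh
Step 2: t = E_discharge / P = 76.166 / 221.93 = 0.3432 hr

0.3432 hr


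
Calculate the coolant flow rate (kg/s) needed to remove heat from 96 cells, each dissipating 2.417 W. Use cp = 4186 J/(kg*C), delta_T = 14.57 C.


Step 1: Total heat Q = 96 * 2.417 W = 232.03 W
Step 2: denom = cp * dT = 4186 * 14.57 = 60990
Step 3: m_dot = 232.03 / 60990 = 0.003804 kg/s

0.003804 kg/s


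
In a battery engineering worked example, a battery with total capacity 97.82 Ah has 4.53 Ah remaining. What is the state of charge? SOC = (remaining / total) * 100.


SOC% = 4.53 / 97.82 * 100 = 4.631%

4.631%


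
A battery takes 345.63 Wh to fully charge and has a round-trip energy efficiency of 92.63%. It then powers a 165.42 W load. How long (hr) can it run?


Step 1: E_discharge = eta/100 * E_charge = 92.63/100 * 345.63 = 320.16 Wh
Step 2: t = E_discharge / P = 320.16 / 165.42 = 1.935 hr

1.935 hr


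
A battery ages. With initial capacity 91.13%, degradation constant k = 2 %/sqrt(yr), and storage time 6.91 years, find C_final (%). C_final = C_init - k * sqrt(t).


sqrt(t) = sqrt(6.91) = 2.6287
C_final = 91.13 - 2 * 2.6287 = 85.87%

85.87%


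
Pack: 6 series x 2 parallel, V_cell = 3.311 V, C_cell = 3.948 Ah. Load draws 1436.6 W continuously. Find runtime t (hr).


Step 1: E_pack = Ns * V_cell * Np * C_cell = 6 * 3.311 * 2 * 3.948 = 156.86 Wh
Step 2: t = E_pack / P = 156.86 / 1436.6 = 0.1092 hr

0.1092 hr


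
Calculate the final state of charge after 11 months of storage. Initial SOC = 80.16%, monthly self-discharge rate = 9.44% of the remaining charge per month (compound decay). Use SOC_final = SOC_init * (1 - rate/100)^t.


decay = (1 - 9.44/100)^11 = 0.33597
SOC_final = 80.16 * 0.33597 = 26.93%

26.93%


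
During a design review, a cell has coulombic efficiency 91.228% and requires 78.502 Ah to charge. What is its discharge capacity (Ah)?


Q_dis = eta/100 * Q_chg = 91.228/100 * 78.502 = 71.62 Ah

71.62 Ah


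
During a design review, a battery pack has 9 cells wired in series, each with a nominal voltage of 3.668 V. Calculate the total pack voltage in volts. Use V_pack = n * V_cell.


V_pack = n * V_cell = 9 * 3.668 = 33.012 V

33.012 V


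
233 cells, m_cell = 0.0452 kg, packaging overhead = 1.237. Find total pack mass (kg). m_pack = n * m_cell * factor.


Cell mass sum = 233 * 0.0452 = 10.532 kg
With overhead 1.237: m_pack = 10.532 * 1.237 = 13.03 kg

13.03 kg


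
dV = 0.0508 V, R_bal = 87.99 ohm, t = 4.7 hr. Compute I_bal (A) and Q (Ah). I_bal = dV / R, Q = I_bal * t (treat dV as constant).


First, Ohm's law: I_bal = 0.0508 V / 87.99 ohm = 5.7734e-04 A
Then Q = I * t = 5.7734e-04 A * 4.7 hr = 0.002713 Ah

I=5.7734e-04 A, Q=0.002713 Ah


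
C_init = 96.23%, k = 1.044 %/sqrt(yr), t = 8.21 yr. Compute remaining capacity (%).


sqrt(t) = sqrt(8.21) = 2.8653
C_final = 96.23 - 1.044 * 2.8653 = 93.24%

93.24%


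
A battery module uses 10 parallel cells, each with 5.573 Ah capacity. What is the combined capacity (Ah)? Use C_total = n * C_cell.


Parallel capacities add: 10 * 5.573 Ah = 55.73 Ah

55.73 Ah


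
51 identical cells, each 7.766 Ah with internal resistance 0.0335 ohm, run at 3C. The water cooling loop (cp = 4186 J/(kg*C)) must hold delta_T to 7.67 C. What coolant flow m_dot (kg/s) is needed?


Step 1: I = 3 * 7.766 = 23.298 A
Step 2: Q_cell = I^2 * R = 23.298^2 * 0.0335 = 18.184 W
Step 3: Q_total = 51 * 18.184 = 927.38 W
Step 4: m_dot = Q_total / (cp * dT) = 927.38 / (4186 * 7.67) = 0.02888 kg/s

0.02888 kg/s


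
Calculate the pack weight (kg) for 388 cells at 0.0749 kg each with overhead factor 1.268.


Cell mass sum = 388 * 0.0749 = 29.061 kg
With overhead 1.268: m_pack = 29.061 * 1.268 = 36.85 kg

36.85 kg


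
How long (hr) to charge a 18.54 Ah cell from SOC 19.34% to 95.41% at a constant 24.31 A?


Step 1: dSOC = 95.41% - 19.34% = 76.07%
Step 2: delta_Ah = 18.54 * 76.07 / 100 = 14.103 Ah
Step 3: t = 14.103 / 24.31 = 0.5801 hr

0.5801 hr


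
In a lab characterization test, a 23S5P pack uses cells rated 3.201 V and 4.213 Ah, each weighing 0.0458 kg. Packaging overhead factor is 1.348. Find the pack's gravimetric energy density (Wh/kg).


Step 1: V_pack = 23 * 3.201 = 73.623 V
Step 2: C_pack = 5 * 4.213 = 21.065 Ah
Step 3: E_pack = V_pack * C_pack = 73.623 * 21.065 = 1550.9 Wh
Step 4: m_pack = 23 * 5 * 0.0458 * 1.348 = 7.0999 kg
Step 5: ED = E_pack / m_pack = 1550.9 / 7.0999 = 218.4 Wh/kg

218.4 Wh/kg


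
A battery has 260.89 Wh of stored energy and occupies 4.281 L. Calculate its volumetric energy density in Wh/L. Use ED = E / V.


Volumetric ED = 260.89 Wh / 4.281 L = 60.94 Wh/L

60.94 Wh/L


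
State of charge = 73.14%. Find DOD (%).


DOD = 100 - SOC = 100 - 73.14 = 26.86%

26.86%


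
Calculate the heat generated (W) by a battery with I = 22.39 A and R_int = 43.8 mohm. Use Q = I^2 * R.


Convert: R = 43.8 mohm = 0.0438 ohm
I^2 = 501.31
Q = 501.31 * 0.0438 = 21.96 W

21.96 W


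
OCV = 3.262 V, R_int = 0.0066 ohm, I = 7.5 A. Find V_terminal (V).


IR drop = 7.5 * 0.0066 = 0.0495 V
V = 3.262 - 0.0495 = 3.213 V

3.213 V


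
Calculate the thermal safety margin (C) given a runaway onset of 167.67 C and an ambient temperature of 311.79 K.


Convert: T_ambient = 311.79 K = 38.64 C
margin = 167.67 - 38.64 = 129.03 C

129.03 C


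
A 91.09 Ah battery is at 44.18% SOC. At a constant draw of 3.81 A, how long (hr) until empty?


Step 1: remaining = SOC/100 * C_total = 44.18/100 * 91.09 = 40.244 Ah
Step 2: t = remaining / I = 40.244 / 3.81 = 10.56 hr

10.56 hr


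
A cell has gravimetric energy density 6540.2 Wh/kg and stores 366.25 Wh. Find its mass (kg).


m = E / ED = 366.25 / 6540.2 = 0.05600 kg

0.05600 kg


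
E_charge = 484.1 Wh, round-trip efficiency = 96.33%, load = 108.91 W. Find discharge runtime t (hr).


Step 1: E_discharge = eta/100 * E_charge = 96.33/100 * 484.1 = 466.33 Wh
Step 2: t = E_discharge / P = 466.33 / 108.91 = 4.282 hr

4.282 hr


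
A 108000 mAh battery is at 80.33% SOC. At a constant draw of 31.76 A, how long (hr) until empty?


Convert: C_total = 108000 mAh = 108 Ah
Step 1: remaining = SOC/100 * C_total = 80.33/100 * 108 = 86.756 Ah
Step 2: t = remaining / I = 86.756 / 31.76 = 2.732 hr

2.732 hr


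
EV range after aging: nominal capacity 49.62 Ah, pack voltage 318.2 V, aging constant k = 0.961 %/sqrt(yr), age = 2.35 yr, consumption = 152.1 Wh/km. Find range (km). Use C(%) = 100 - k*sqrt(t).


Step 1: capacity retention = 100 - 0.961 * sqrt(2.35) = 100 - 0.961 * 1.533 = 98.527%
Step 2: C_now = 49.62 * 98.527/100 = 48.889 Ah
Step 3: E_pack = V * C_now = 318.2 * 48.889 = 15556 Wh
Step 4: range = E_pack / consumption = 15556 / 152.1 = 102.3 km

102.3 km


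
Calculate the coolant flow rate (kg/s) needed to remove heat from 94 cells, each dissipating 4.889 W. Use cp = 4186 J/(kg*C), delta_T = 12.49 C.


Q_total = 94 * 4.889 = 459.57 W
m_dot = Q_total / (cp * dT) = 459.57 / (4186 * 12.49) = 0.008790 kg/s

0.008790 kg/s


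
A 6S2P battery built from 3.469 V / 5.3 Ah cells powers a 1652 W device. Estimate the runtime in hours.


Step 1: E_pack = Ns * V_cell * Np * C_cell = 6 * 3.469 * 2 * 5.3 = 220.63 Wh
Step 2: t = E_pack / P = 220.63 / 1652 = 0.1336 hr

0.1336 hr


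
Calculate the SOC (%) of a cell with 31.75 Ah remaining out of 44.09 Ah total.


SOC = (remaining / total) * 100 = (31.75 / 44.09) * 100 = 72.01%

72.01%


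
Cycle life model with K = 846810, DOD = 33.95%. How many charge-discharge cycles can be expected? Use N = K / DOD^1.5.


DOD^1.5 = 197.82
N = K / DOD^1.5 = 846810 / 197.82 = 4281

4281 cycles


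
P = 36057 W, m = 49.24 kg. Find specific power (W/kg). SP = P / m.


Specific power = 36057 W / 49.24 kg = 732.3 W/kg

732.3 W/kg


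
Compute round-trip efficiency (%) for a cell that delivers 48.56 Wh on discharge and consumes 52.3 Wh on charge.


Round-trip efficiency = 48.56/52.3 * 100% = 92.85%

92.85%


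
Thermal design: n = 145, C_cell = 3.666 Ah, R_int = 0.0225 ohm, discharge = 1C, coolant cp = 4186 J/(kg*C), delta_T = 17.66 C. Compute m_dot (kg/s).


Step 1: I = 1 * 3.666 = 3.666 A
Step 2: Q_cell = I^2 * R = 3.666^2 * 0.0225 = 0.30239 W
Step 3: Q_total = 145 * 0.30239 = 43.847 W
Step 4: m_dot = Q_total / (cp * dT) = 43.847 / (4186 * 17.66) = 5.931e-04 kg/s

5.931e-04 kg/s
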